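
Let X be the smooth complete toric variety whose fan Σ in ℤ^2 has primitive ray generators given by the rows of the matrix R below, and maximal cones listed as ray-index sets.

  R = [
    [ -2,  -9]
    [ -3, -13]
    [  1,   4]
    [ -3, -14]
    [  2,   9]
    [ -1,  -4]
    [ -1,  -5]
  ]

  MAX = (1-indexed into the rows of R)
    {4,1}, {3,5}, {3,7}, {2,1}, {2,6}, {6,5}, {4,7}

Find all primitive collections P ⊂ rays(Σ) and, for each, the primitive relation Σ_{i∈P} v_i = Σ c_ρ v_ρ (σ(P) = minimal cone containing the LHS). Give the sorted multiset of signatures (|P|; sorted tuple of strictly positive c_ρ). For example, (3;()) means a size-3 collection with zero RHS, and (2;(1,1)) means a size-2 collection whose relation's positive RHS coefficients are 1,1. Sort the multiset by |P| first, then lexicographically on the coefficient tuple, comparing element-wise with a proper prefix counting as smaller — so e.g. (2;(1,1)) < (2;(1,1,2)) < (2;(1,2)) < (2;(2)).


Minimal non-faces — 14 found among 7 rays, 7 max cones:

  P={1,5}:  v_{1} + v_{5} = 0  ⟹  sig = (2;())
  P={3,6}:  v_{3} + v_{6} = 0  ⟹  sig = (2;())
  P={1,3}:  v_{1} + v_{3} = v_{7}  ⟹  sig = (2;(1))
  P={1,6}:  v_{1} + v_{6} = v_{2}  ⟹  sig = (2;(1))
  P={1,7}:  v_{1} + v_{7} = v_{4}  ⟹  sig = (2;(1))
  P={2,3}:  v_{2} + v_{3} = v_{1}  ⟹  sig = (2;(1))
  P={2,5}:  v_{2} + v_{5} = v_{6}  ⟹  sig = (2;(1))
  P={4,5}:  v_{4} + v_{5} = v_{7}  ⟹  sig = (2;(1))
  P={5,7}:  v_{5} + v_{7} = v_{3}  ⟹  sig = (2;(1))
  P={6,7}:  v_{6} + v_{7} = v_{1}  ⟹  sig = (2;(1))
  P={2,7}:  v_{2} + v_{7} = 2·v_{1}  ⟹  sig = (2;(2))
  P={3,4}:  v_{3} + v_{4} = 2·v_{7}  ⟹  sig = (2;(2))
  P={4,6}:  v_{4} + v_{6} = 2·v_{1}  ⟹  sig = (2;(2))
  P={2,4}:  v_{2} + v_{4} = 3·v_{1}  ⟹  sig = (2;(3))

Sorted signature multiset PRS(X):
{ (2;()) ×2,  (2;(1)) ×8,  (2;(2)) ×3,  (2;(3)) }


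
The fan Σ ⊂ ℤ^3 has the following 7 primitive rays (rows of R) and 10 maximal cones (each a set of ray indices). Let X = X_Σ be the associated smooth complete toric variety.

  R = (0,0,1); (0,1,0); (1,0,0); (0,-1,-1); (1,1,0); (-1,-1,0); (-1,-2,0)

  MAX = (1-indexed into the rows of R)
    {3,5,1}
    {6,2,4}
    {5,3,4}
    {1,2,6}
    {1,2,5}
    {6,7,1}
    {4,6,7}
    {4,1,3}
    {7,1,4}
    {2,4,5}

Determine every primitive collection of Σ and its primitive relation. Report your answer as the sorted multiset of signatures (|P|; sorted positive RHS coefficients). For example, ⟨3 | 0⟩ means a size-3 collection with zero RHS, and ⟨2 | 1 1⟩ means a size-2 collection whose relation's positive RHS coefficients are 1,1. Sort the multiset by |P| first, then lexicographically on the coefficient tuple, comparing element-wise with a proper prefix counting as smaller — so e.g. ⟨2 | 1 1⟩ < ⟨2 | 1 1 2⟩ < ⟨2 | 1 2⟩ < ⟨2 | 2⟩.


9 minimal non-faces of Δ(Σ) (on 7 rays):

  P = {5,6}:  v_{5} + v_{6} = 0  →  sig = ⟨2 | 0⟩
  P = {2,3}:  v_{2} + v_{3} = v_{5}  →  sig = ⟨2 | 1⟩
  P = {2,7}:  v_{2} + v_{7} = v_{6}  →  sig = ⟨2 | 1⟩
  P = {3,6}:  v_{3} + v_{6} = v_{1} + v_{4}  →  sig = ⟨2 | 1 1⟩
  P = {5,7}:  v_{5} + v_{7} = v_{1} + v_{4}  →  sig = ⟨2 | 1 1⟩
  P = {3,7}:  v_{3} + v_{7} = 2·v_{1} + 2·v_{4}  →  sig = ⟨2 | 2 2⟩
  P = {1,2,4}:  v_{1} + v_{2} + v_{4} = 0  →  sig = ⟨3 | 0⟩
  P = {1,4,5}:  v_{1} + v_{4} + v_{5} = v_{3}  →  sig = ⟨3 | 1⟩
  P = {1,4,6}:  v_{1} + v_{4} + v_{6} = v_{7}  →  sig = ⟨3 | 1⟩

Signatures (|P|; sorted positive RHS coefficients), sorted:
    ⟨2 | 0⟩
    ⟨2 | 1⟩
    ⟨2 | 1⟩
    ⟨2 | 1 1⟩
    ⟨2 | 1 1⟩
    ⟨2 | 2 2⟩
    ⟨3 | 0⟩
    ⟨3 | 1⟩
    ⟨3 | 1⟩


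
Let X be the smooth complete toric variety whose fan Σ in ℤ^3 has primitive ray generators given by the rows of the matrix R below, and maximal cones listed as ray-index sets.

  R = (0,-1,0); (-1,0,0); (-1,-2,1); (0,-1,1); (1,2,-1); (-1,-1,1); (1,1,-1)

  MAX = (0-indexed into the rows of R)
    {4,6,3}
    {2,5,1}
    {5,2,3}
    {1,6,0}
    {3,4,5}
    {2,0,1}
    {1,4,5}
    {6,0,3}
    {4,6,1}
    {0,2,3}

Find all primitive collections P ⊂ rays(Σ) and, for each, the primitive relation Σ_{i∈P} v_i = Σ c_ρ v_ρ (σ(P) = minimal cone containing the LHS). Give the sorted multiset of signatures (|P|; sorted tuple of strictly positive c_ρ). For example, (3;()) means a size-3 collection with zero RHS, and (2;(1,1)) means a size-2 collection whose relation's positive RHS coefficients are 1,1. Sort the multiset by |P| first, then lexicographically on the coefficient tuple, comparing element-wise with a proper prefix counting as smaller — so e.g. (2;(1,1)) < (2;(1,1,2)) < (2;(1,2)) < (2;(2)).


Minimal non-faces — 6 found among 7 rays, 10 max cones:

  • {2,4}:  v_{2} + v_{4} = 0 — sig = (2;())
  • {5,6}:  v_{5} + v_{6} = 0 — sig = (2;())
  • {0,4}:  v_{0} + v_{4} = v_{6} — sig = (2;(1))
  • {0,5}:  v_{0} + v_{5} = v_{2} — sig = (2;(1))
  • {1,3}:  v_{1} + v_{3} = v_{5} — sig = (2;(1))
  • {2,6}:  v_{2} + v_{6} = v_{0} — sig = (2;(1))

Signatures (|P|; sorted positive RHS coefficients), sorted:
{ (2;()) ×2,  (2;(1)) ×4 }


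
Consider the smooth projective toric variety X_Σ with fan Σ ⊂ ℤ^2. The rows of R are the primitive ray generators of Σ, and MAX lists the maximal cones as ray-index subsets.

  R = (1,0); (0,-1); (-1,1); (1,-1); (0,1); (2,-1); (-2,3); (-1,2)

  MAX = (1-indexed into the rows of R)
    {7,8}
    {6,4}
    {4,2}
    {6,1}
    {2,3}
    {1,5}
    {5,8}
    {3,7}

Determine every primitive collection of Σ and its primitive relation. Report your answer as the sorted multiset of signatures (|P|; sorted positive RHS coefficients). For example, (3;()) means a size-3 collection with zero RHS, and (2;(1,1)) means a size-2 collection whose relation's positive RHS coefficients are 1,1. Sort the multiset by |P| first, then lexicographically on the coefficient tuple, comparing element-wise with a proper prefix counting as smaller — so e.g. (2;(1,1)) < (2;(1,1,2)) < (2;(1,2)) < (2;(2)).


Σ has 20 primitive collections:

  {2,5}:  v_{2} + v_{5} = 0  so sig = (2;())
  {3,4}:  v_{3} + v_{4} = 0  so sig = (2;())
  {1,2}:  v_{1} + v_{2} = v_{4}  so sig = (2;(1))
  {1,3}:  v_{1} + v_{3} = v_{5}  so sig = (2;(1))
  {1,4}:  v_{1} + v_{4} = v_{6}  so sig = (2;(1))
  {2,8}:  v_{2} + v_{8} = v_{3}  so sig = (2;(1))
  {3,5}:  v_{3} + v_{5} = v_{8}  so sig = (2;(1))
  {3,6}:  v_{3} + v_{6} = v_{1}  so sig = (2;(1))
  {3,8}:  v_{3} + v_{8} = v_{7}  so sig = (2;(1))
  {4,5}:  v_{4} + v_{5} = v_{1}  so sig = (2;(1))
  {4,7}:  v_{4} + v_{7} = v_{8}  so sig = (2;(1))
  {4,8}:  v_{4} + v_{8} = v_{5}  so sig = (2;(1))
  {1,7}:  v_{1} + v_{7} = v_{5} + v_{8}  so sig = (2;(1,1))
  {6,8}:  v_{6} + v_{8} = v_{1} + v_{5}  so sig = (2;(1,1))
  {1,8}:  v_{1} + v_{8} = 2·v_{5}  so sig = (2;(2))
  {2,6}:  v_{2} + v_{6} = 2·v_{4}  so sig = (2;(2))
  {2,7}:  v_{2} + v_{7} = 2·v_{3}  so sig = (2;(2))
  {5,6}:  v_{5} + v_{6} = 2·v_{1}  so sig = (2;(2))
  {5,7}:  v_{5} + v_{7} = 2·v_{8}  so sig = (2;(2))
  {6,7}:  v_{6} + v_{7} = 2·v_{5}  so sig = (2;(2))

Sorted signature multiset PRS(X):
    (2;())
    (2;())
    (2;(1))
    (2;(1))
    (2;(1))
    (2;(1))
    (2;(1))
    (2;(1))
    (2;(1))
    (2;(1))
    (2;(1))
    (2;(1))
    (2;(1,1))
    (2;(1,1))
    (2;(2))
    (2;(2))
    (2;(2))
    (2;(2))
    (2;(2))
    (2;(2))


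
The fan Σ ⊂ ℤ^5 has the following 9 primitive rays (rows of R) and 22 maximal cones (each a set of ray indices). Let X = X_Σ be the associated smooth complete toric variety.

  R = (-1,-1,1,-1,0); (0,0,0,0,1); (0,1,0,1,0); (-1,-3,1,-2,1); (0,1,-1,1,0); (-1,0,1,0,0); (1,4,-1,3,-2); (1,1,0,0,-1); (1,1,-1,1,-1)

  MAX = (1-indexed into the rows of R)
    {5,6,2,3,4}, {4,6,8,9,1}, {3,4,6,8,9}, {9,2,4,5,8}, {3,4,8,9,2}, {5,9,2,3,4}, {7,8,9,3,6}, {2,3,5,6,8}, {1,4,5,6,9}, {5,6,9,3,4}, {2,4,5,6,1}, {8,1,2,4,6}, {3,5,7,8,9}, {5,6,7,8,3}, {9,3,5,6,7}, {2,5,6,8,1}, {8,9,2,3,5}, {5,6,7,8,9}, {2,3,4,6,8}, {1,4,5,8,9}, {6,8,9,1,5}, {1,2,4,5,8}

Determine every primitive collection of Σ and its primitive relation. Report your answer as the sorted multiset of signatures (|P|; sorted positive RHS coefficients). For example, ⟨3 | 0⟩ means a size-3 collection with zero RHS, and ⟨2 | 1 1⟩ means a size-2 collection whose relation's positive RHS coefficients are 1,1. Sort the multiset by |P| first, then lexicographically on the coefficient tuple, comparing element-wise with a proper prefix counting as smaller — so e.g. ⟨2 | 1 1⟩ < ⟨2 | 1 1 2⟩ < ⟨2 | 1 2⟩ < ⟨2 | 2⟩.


9 collections generate NE(X_Σ); each relation:

  {1,3}:  v_{1} + v_{3} = v_{6}  ⟹  sig = ⟨2 | 1⟩
  {4,7}:  v_{4} + v_{7} = v_{6} + v_{9}  ⟹  sig = ⟨2 | 1 1⟩
  {1,7}:  v_{1} + v_{7} = v_{5} + 2·v_{6} + v_{8} + v_{9}  ⟹  sig = ⟨2 | 1 1 1 2⟩
  {2,7}:  v_{2} + v_{7} = 2·v_{3} + v_{5} + v_{8}  ⟹  sig = ⟨2 | 1 1 2⟩
  {1,2,9}:  v_{1} + v_{2} + v_{9} = 0  ⟹  sig = ⟨3 | 0⟩
  {2,6,9}:  v_{2} + v_{6} + v_{9} = v_{3}  ⟹  sig = ⟨3 | 1⟩
  {3,4,5,8}:  v_{3} + v_{4} + v_{5} + v_{8} = 0  ⟹  sig = ⟨4 | 0⟩
  {4,5,6,8}:  v_{4} + v_{5} + v_{6} + v_{8} = v_{1}  ⟹  sig = ⟨4 | 1⟩
  {3,5,6,8,9}:  v_{3} + v_{5} + v_{6} + v_{8} + v_{9} = v_{7}  ⟹  sig = ⟨5 | 1⟩

Signatures (|P|; sorted positive RHS coefficients), sorted:
    ⟨2 | 1⟩
    ⟨2 | 1 1⟩
    ⟨2 | 1 1 1 2⟩
    ⟨2 | 1 1 2⟩
    ⟨3 | 0⟩
    ⟨3 | 1⟩
    ⟨4 | 0⟩
    ⟨4 | 1⟩
    ⟨5 | 1⟩


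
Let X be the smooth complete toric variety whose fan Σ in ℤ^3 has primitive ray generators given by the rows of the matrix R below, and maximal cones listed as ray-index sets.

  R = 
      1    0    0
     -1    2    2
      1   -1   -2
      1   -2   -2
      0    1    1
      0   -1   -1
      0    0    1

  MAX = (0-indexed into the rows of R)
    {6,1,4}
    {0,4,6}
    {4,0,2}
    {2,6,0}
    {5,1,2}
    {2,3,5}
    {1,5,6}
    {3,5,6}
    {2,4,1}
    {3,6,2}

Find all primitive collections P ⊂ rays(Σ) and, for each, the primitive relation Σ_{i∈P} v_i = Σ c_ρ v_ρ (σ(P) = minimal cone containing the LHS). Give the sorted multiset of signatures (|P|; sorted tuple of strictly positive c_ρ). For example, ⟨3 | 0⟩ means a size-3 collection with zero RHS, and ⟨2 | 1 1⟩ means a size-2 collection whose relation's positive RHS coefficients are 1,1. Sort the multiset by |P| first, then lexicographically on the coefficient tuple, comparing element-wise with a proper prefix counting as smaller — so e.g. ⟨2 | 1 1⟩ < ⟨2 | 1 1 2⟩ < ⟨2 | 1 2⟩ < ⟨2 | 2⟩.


Δ(Σ) — 7 vertices, 9 min non-faces:

  P={1,3}:  v_{1} + v_{3} = 0  so sig = ⟨2 | 0⟩
  P={4,5}:  v_{4} + v_{5} = 0  so sig = ⟨2 | 0⟩
  P={0,5}:  v_{0} + v_{5} = v_{2} + v_{6}  so sig = ⟨2 | 1 1⟩
  P={3,4}:  v_{3} + v_{4} = v_{2} + v_{6}  so sig = ⟨2 | 1 1⟩
  P={0,1}:  v_{0} + v_{1} = 2·v_{4}  so sig = ⟨2 | 2⟩
  P={0,3}:  v_{0} + v_{3} = 2·v_{2} + 2·v_{6}  so sig = ⟨2 | 2 2⟩
  P={1,2,6}:  v_{1} + v_{2} + v_{6} = v_{4}  so sig = ⟨3 | 1⟩
  P={2,4,6}:  v_{2} + v_{4} + v_{6} = v_{0}  so sig = ⟨3 | 1⟩
  P={2,5,6}:  v_{2} + v_{5} + v_{6} = v_{3}  so sig = ⟨3 | 1⟩

so the primitive-relation signature multiset is
    ⟨2 | 0⟩
    ⟨2 | 0⟩
    ⟨2 | 1 1⟩
    ⟨2 | 1 1⟩
    ⟨2 | 2⟩
    ⟨2 | 2 2⟩
    ⟨3 | 1⟩
    ⟨3 | 1⟩
    ⟨3 | 1⟩


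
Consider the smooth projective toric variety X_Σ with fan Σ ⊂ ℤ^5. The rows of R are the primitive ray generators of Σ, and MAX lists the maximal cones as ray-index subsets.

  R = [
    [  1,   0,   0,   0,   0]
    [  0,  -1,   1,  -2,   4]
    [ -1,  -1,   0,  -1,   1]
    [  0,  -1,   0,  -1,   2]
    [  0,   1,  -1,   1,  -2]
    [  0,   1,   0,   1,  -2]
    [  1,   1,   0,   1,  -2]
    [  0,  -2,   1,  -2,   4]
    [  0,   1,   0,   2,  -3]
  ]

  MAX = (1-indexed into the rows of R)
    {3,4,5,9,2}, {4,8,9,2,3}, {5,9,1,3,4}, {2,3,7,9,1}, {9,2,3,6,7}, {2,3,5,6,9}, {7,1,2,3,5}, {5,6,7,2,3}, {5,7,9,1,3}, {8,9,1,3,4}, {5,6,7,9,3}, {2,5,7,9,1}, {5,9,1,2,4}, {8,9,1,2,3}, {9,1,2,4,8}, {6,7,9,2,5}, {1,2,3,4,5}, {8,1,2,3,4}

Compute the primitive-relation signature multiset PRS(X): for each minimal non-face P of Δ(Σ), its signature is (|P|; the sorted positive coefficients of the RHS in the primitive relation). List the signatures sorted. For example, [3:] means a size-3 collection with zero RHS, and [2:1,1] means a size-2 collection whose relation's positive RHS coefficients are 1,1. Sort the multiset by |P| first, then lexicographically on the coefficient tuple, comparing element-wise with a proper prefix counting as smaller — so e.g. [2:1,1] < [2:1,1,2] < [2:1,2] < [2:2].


9 minimal non-faces of Δ(Σ) (on 9 rays):

  P = {4,6}:  v_{4} + v_{6} = 0  so sig = [2:]
  P = {1,6}:  v_{1} + v_{6} = v_{7}  so sig = [2:1]
  P = {4,7}:  v_{4} + v_{7} = v_{1}  so sig = [2:1]
  P = {5,8}:  v_{5} + v_{8} = v_{4}  so sig = [2:1]
  P = {6,8}:  v_{6} + v_{8} = v_{1} + v_{2} + v_{3} + v_{9}  so sig = [2:1,1,1,1]
  P = {7,8}:  v_{7} + v_{8} = 2·v_{1} + v_{2} + v_{3} + v_{9}  so sig = [2:1,1,1,2]
  P = {1,2,3,5,9}:  v_{1} + v_{2} + v_{3} + v_{5} + v_{9} = 0  so sig = [5:]
  P = {1,2,3,4,9}:  v_{1} + v_{2} + v_{3} + v_{4} + v_{9} = v_{8}  so sig = [5:1]
  P = {2,3,5,7,9}:  v_{2} + v_{3} + v_{5} + v_{7} + v_{9} = v_{6}  so sig = [5:1]

Signatures (|P|; sorted positive RHS coefficients), sorted:
{ [2:],  [2:1] ×3,  [2:1,1,1,1],  [2:1,1,1,2],  [5:],  [5:1] ×2 }


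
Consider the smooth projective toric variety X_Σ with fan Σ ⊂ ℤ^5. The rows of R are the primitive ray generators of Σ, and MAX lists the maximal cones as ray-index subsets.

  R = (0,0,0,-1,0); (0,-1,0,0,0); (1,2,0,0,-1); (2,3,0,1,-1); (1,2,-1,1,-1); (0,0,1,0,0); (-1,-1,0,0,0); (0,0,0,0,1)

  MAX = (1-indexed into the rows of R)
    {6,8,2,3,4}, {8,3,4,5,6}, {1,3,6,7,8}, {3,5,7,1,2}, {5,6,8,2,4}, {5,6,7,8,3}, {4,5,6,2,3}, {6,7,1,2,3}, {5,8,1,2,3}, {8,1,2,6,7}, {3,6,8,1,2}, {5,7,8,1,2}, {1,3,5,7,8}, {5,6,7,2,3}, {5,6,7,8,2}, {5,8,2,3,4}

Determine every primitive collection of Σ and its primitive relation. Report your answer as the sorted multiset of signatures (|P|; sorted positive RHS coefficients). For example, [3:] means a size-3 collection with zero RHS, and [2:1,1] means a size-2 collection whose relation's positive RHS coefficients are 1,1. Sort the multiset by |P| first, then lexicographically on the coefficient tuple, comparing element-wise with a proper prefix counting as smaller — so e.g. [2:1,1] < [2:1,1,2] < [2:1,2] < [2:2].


5 minimal non-faces of Δ(Σ) (on 8 rays):

  P={4,7}:  v_{4} + v_{7} = v_{5} + v_{6} ; sig = [2:1,1]
  P={1,4}:  v_{1} + v_{4} = v_{2} + 2·v_{3} + v_{8} ; sig = [2:1,1,2]
  P={1,5,6}:  v_{1} + v_{5} + v_{6} = v_{3} ; sig = [3:1]
  P={2,3,7,8}:  v_{2} + v_{3} + v_{7} + v_{8} = 0 ; sig = [4:]
  P={2,3,5,6,8}:  v_{2} + v_{3} + v_{5} + v_{6} + v_{8} = v_{4} ; sig = [5:1]

Signatures (|P|; sorted positive RHS coefficients), sorted:
    [2:1,1]
    [2:1,1,2]
    [3:1]
    [4:]
    [5:1]


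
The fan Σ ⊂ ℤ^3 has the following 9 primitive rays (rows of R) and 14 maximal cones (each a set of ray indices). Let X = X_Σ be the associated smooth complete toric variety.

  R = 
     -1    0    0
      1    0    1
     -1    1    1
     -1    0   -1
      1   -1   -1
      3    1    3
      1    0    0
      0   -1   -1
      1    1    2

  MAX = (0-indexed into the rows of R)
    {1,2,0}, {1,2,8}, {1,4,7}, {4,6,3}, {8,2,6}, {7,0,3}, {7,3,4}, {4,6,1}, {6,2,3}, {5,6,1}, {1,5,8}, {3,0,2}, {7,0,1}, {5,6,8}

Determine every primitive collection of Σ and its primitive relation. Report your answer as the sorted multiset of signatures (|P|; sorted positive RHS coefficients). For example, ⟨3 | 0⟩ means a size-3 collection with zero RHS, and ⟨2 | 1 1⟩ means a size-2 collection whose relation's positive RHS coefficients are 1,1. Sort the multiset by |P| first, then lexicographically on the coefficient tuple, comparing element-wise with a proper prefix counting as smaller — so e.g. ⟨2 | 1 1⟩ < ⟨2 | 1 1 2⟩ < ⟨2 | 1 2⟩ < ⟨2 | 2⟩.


Minimal non-faces — 17 found among 9 rays, 14 max cones:

  • {0,6}:  v_{0} + v_{6} = 0 ; sig = ⟨2 | 0⟩
  • {1,3}:  v_{1} + v_{3} = 0 ; sig = ⟨2 | 0⟩
  • {2,4}:  v_{2} + v_{4} = 0 ; sig = ⟨2 | 0⟩
  • {0,4}:  v_{0} + v_{4} = v_{7} ; sig = ⟨2 | 1⟩
  • {2,7}:  v_{2} + v_{7} = v_{0} ; sig = ⟨2 | 1⟩
  • {6,7}:  v_{6} + v_{7} = v_{4} ; sig = ⟨2 | 1⟩
  • {7,8}:  v_{7} + v_{8} = v_{1} ; sig = ⟨2 | 1⟩
  • {0,5}:  v_{0} + v_{5} = v_{1} + v_{8} ; sig = ⟨2 | 1 1⟩
  • {0,8}:  v_{0} + v_{8} = v_{1} + v_{2} ; sig = ⟨2 | 1 1⟩
  • {3,5}:  v_{3} + v_{5} = v_{6} + v_{8} ; sig = ⟨2 | 1 1⟩
  • {3,8}:  v_{3} + v_{8} = v_{2} + v_{6} ; sig = ⟨2 | 1 1⟩
  • {4,8}:  v_{4} + v_{8} = v_{1} + v_{6} ; sig = ⟨2 | 1 1⟩
  • {5,7}:  v_{5} + v_{7} = 2·v_{1} + v_{6} ; sig = ⟨2 | 1 2⟩
  • {2,5}:  v_{2} + v_{5} = 2·v_{8} ; sig = ⟨2 | 2⟩
  • {4,5}:  v_{4} + v_{5} = 2·v_{1} + 2·v_{6} ; sig = ⟨2 | 2 2⟩
  • {1,2,6}:  v_{1} + v_{2} + v_{6} = v_{8} ; sig = ⟨3 | 1⟩
  • {1,6,8}:  v_{1} + v_{6} + v_{8} = v_{5} ; sig = ⟨3 | 1⟩

Sorted signature multiset PRS(X):
    |P|=2: 15 collections, coeffs (), (), (), (1), (1), (1), (1), (1,1), (1,1), (1,1), (1,1), (1,1), (1,2), (2), (2,2)
    |P|=3: 2 collections, coeffs (1), (1)


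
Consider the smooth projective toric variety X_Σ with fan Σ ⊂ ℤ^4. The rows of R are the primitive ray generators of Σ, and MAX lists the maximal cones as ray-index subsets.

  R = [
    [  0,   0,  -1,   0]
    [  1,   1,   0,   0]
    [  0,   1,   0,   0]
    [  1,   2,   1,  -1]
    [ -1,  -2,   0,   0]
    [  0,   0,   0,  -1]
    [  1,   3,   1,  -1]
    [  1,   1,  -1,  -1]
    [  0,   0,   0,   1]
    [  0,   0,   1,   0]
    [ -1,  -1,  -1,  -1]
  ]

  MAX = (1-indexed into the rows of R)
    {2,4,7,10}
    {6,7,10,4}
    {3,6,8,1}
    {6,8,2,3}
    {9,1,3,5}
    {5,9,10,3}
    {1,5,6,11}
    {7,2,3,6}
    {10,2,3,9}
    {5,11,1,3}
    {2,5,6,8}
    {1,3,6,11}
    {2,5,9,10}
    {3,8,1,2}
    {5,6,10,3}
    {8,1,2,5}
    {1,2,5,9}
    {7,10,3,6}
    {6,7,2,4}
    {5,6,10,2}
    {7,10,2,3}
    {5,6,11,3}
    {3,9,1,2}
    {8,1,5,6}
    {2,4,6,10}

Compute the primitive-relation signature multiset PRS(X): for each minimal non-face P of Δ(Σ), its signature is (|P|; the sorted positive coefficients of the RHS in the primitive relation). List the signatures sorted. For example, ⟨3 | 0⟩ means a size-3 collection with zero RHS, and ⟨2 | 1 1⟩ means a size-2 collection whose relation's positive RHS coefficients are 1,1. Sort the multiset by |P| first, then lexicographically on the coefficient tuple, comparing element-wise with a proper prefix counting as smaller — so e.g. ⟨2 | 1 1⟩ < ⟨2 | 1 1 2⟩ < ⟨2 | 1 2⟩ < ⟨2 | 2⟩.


Δ(Σ) — 11 vertices, 25 min non-faces:

  {1,10}:  v_{1} + v_{10} = 0 ; sig = ⟨2 | 0⟩
  {6,9}:  v_{6} + v_{9} = 0 ; sig = ⟨2 | 0⟩
  {3,4}:  v_{3} + v_{4} = v_{7} ; sig = ⟨2 | 1⟩
  {2,11}:  v_{2} + v_{11} = v_{1} + v_{6} ; sig = ⟨2 | 1 1⟩
  {4,5}:  v_{4} + v_{5} = v_{6} + v_{10} ; sig = ⟨2 | 1 1⟩
  {8,9}:  v_{8} + v_{9} = v_{1} + v_{2} ; sig = ⟨2 | 1 1⟩
  {8,10}:  v_{8} + v_{10} = v_{2} + v_{6} ; sig = ⟨2 | 1 1⟩
  {1,4}:  v_{1} + v_{4} = v_{2} + v_{3} + v_{6} ; sig = ⟨2 | 1 1 1⟩
  {4,9}:  v_{4} + v_{9} = v_{2} + v_{3} + v_{10} ; sig = ⟨2 | 1 1 1⟩
  {5,7}:  v_{5} + v_{7} = v_{3} + v_{6} + v_{10} ; sig = ⟨2 | 1 1 1⟩
  {9,11}:  v_{9} + v_{11} = v_{1} + v_{3} + v_{5} ; sig = ⟨2 | 1 1 1⟩
  {10,11}:  v_{10} + v_{11} = v_{3} + v_{5} + v_{6} ; sig = ⟨2 | 1 1 1⟩
  {1,7}:  v_{1} + v_{7} = v_{2} + 2·v_{3} + v_{6} ; sig = ⟨2 | 1 1 2⟩
  {7,9}:  v_{7} + v_{9} = v_{2} + 2·v_{3} + v_{10} ; sig = ⟨2 | 1 1 2⟩
  {4,11}:  v_{4} + v_{11} = v_{3} + 2·v_{6} ; sig = ⟨2 | 1 2⟩
  {4,8}:  v_{4} + v_{8} = 2·v_{2} + v_{3} + 2·v_{6} ; sig = ⟨2 | 1 2 2⟩
  {7,11}:  v_{7} + v_{11} = 2·v_{3} + 2·v_{6} ; sig = ⟨2 | 2 2⟩
  {8,11}:  v_{8} + v_{11} = 2·v_{1} + 2·v_{6} ; sig = ⟨2 | 2 2⟩
  {7,8}:  v_{7} + v_{8} = 2·v_{2} + 2·v_{3} + 2·v_{6} ; sig = ⟨2 | 2 2 2⟩
  {2,3,5}:  v_{2} + v_{3} + v_{5} = 0 ; sig = ⟨3 | 0⟩
  {1,2,6}:  v_{1} + v_{2} + v_{6} = v_{8} ; sig = ⟨3 | 1⟩
  {3,5,8}:  v_{3} + v_{5} + v_{8} = v_{1} + v_{6} ; sig = ⟨3 | 1 1⟩
  {1,3,5,6}:  v_{1} + v_{3} + v_{5} + v_{6} = v_{11} ; sig = ⟨4 | 1⟩
  {2,3,6,10}:  v_{2} + v_{3} + v_{6} + v_{10} = v_{4} ; sig = ⟨4 | 1⟩
  {2,6,7,10}:  v_{2} + v_{6} + v_{7} + v_{10} = 2·v_{4} ; sig = ⟨4 | 2⟩

Signatures (|P|; sorted positive RHS coefficients), sorted:
{ ⟨2 | 0⟩ ×2,  ⟨2 | 1⟩,  ⟨2 | 1 1⟩ ×4,  ⟨2 | 1 1 1⟩ ×5,  ⟨2 | 1 1 2⟩ ×2,  ⟨2 | 1 2⟩,  ⟨2 | 1 2 2⟩,  ⟨2 | 2 2⟩ ×2,  ⟨2 | 2 2 2⟩,  ⟨3 | 0⟩,  ⟨3 | 1⟩,  ⟨3 | 1 1⟩,  ⟨4 | 1⟩ ×2,  ⟨4 | 2⟩ }


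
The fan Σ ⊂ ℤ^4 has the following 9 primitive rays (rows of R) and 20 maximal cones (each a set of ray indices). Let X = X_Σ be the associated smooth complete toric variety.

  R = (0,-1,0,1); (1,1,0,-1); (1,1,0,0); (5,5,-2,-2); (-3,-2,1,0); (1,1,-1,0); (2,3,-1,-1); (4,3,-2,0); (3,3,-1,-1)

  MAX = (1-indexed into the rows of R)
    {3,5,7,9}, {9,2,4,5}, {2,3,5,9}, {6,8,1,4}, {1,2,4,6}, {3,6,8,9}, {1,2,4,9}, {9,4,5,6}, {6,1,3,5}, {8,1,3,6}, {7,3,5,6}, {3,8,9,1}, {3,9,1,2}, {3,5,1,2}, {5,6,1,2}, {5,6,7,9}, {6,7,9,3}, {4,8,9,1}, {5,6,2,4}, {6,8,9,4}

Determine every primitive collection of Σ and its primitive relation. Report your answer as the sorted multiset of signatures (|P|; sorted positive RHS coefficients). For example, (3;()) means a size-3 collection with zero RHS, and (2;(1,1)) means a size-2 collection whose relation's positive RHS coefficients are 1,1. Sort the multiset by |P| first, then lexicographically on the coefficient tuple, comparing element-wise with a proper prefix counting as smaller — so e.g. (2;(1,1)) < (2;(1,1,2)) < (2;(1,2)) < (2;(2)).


13 collections generate NE(X_Σ); each relation:

  P = {5,8}:  v_{5} + v_{8} = v_{6}  ⟹  sig = (2;(1))
  P = {1,7}:  v_{1} + v_{7} = v_{3} + v_{6}  ⟹  sig = (2;(1,1))
  P = {2,8}:  v_{2} + v_{8} = v_{1} + v_{4}  ⟹  sig = (2;(1,1))
  P = {7,8}:  v_{7} + v_{8} = v_{3} + 2·v_{6} + v_{9}  ⟹  sig = (2;(1,1,2))
  P = {4,7}:  v_{4} + v_{7} = v_{5} + v_{6} + 3·v_{9}  ⟹  sig = (2;(1,1,3))
  P = {2,7}:  v_{2} + v_{7} = v_{5} + 2·v_{9}  ⟹  sig = (2;(1,2))
  P = {3,4}:  v_{3} + v_{4} = 2·v_{9}  ⟹  sig = (2;(2))
  P = {1,5,9}:  v_{1} + v_{5} + v_{9} = 0  ⟹  sig = (3;())
  P = {1,6,9}:  v_{1} + v_{6} + v_{9} = v_{8}  ⟹  sig = (3;(1))
  P = {2,3,6}:  v_{2} + v_{3} + v_{6} = v_{9}  ⟹  sig = (3;(1))
  P = {2,6,9}:  v_{2} + v_{6} + v_{9} = v_{4}  ⟹  sig = (3;(1))
  P = {1,4,5}:  v_{1} + v_{4} + v_{5} = v_{2} + v_{6}  ⟹  sig = (3;(1,1))
  P = {3,5,6,9}:  v_{3} + v_{5} + v_{6} + v_{9} = v_{7}  ⟹  sig = (4;(1))

so the primitive-relation signature multiset is
[(2;(1)), (2;(1,1)), (2;(1,1)), (2;(1,1,2)), (2;(1,1,3)), (2;(1,2)), (2;(2)), (3;()), (3;(1)), (3;(1)), (3;(1)), (3;(1,1)), (4;(1))]


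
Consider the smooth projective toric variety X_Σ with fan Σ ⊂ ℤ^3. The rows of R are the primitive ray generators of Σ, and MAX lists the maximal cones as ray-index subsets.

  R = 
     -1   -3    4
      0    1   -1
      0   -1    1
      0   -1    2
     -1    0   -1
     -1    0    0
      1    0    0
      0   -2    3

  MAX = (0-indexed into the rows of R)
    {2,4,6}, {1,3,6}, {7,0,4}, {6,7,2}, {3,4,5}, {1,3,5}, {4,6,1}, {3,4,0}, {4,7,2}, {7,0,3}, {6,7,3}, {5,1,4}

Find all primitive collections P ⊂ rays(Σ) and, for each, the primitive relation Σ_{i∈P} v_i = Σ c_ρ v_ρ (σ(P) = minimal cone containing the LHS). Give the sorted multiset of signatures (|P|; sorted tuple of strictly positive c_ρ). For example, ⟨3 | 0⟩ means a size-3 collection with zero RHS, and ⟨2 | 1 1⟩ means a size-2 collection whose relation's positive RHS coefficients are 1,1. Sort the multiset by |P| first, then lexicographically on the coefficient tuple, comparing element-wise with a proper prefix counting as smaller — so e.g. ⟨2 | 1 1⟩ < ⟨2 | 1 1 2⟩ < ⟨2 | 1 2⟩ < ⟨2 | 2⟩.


|primitive collections| = 14. Relations:

  P = {1,2}:  v_{1} + v_{2} = 0  so sig = ⟨2 | 0⟩
  P = {5,6}:  v_{5} + v_{6} = 0  so sig = ⟨2 | 0⟩
  P = {1,7}:  v_{1} + v_{7} = v_{3}  so sig = ⟨2 | 1⟩
  P = {2,3}:  v_{2} + v_{3} = v_{7}  so sig = ⟨2 | 1⟩
  P = {0,6}:  v_{0} + v_{6} = v_{2} + v_{7}  so sig = ⟨2 | 1 1⟩
  P = {2,5}:  v_{2} + v_{5} = v_{3} + v_{4}  so sig = ⟨2 | 1 1⟩
  P = {0,1}:  v_{0} + v_{1} = 2·v_{3} + v_{4}  so sig = ⟨2 | 1 2⟩
  P = {0,2}:  v_{0} + v_{2} = v_{4} + 2·v_{7}  so sig = ⟨2 | 1 2⟩
  P = {5,7}:  v_{5} + v_{7} = 2·v_{3} + v_{4}  so sig = ⟨2 | 1 2⟩
  P = {0,5}:  v_{0} + v_{5} = 3·v_{3} + 2·v_{4}  so sig = ⟨2 | 2 3⟩
  P = {1,3,4}:  v_{1} + v_{3} + v_{4} = v_{5}  so sig = ⟨3 | 1⟩
  P = {3,4,6}:  v_{3} + v_{4} + v_{6} = v_{2}  so sig = ⟨3 | 1⟩
  P = {3,4,7}:  v_{3} + v_{4} + v_{7} = v_{0}  so sig = ⟨3 | 1⟩
  P = {4,6,7}:  v_{4} + v_{6} + v_{7} = 2·v_{2}  so sig = ⟨3 | 2⟩

Signatures (|P|; sorted positive RHS coefficients), sorted:
[⟨2 | 0⟩, ⟨2 | 0⟩, ⟨2 | 1⟩, ⟨2 | 1⟩, ⟨2 | 1 1⟩, ⟨2 | 1 1⟩, ⟨2 | 1 2⟩, ⟨2 | 1 2⟩, ⟨2 | 1 2⟩, ⟨2 | 2 3⟩, ⟨3 | 1⟩, ⟨3 | 1⟩, ⟨3 | 1⟩, ⟨3 | 2⟩]


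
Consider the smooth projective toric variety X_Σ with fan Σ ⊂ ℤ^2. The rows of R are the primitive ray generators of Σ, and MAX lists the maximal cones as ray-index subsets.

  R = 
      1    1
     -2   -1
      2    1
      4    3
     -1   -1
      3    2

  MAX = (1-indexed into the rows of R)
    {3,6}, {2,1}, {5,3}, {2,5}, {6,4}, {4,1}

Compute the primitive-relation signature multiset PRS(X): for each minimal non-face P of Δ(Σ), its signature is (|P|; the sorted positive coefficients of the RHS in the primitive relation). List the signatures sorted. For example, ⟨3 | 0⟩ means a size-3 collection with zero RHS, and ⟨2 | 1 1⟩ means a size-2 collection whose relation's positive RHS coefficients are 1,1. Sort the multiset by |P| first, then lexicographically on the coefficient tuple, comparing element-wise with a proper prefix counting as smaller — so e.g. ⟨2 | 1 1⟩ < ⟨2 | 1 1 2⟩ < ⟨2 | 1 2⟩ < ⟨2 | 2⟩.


9 minimal non-faces of Δ(Σ) (on 6 rays):

  {1,5}:  v_{1} + v_{5} = 0 — sig = ⟨2 | 0⟩
  {2,3}:  v_{2} + v_{3} = 0 — sig = ⟨2 | 0⟩
  {1,3}:  v_{1} + v_{3} = v_{6} — sig = ⟨2 | 1⟩
  {1,6}:  v_{1} + v_{6} = v_{4} — sig = ⟨2 | 1⟩
  {2,6}:  v_{2} + v_{6} = v_{1} — sig = ⟨2 | 1⟩
  {4,5}:  v_{4} + v_{5} = v_{6} — sig = ⟨2 | 1⟩
  {5,6}:  v_{5} + v_{6} = v_{3} — sig = ⟨2 | 1⟩
  {2,4}:  v_{2} + v_{4} = 2·v_{1} — sig = ⟨2 | 2⟩
  {3,4}:  v_{3} + v_{4} = 2·v_{6} — sig = ⟨2 | 2⟩

so the primitive-relation signature multiset is
    |P|=2: 9 collections, coeffs (), (), (1), (1), (1), (1), (1), (2), (2)


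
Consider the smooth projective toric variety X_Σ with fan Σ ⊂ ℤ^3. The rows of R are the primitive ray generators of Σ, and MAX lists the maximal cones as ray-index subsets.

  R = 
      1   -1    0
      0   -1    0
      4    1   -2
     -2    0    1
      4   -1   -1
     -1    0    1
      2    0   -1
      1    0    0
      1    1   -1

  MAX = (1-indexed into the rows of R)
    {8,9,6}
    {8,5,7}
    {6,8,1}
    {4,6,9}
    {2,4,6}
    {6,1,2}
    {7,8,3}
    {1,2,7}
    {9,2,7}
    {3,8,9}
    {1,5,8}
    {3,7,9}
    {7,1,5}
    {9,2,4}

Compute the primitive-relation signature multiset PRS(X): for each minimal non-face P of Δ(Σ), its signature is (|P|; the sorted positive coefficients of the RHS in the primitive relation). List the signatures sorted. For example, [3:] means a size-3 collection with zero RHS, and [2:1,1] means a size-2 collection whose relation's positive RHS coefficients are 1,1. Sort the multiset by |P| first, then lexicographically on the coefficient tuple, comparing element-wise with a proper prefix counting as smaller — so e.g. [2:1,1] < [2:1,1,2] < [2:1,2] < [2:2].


|primitive collections| = 18. Relations:

  P = {4,7}:  v_{4} + v_{7} = 0 ; sig = [2:]
  P = {1,9}:  v_{1} + v_{9} = v_{7} ; sig = [2:1]
  P = {2,8}:  v_{2} + v_{8} = v_{1} ; sig = [2:1]
  P = {4,8}:  v_{4} + v_{8} = v_{6} ; sig = [2:1]
  P = {6,7}:  v_{6} + v_{7} = v_{8} ; sig = [2:1]
  P = {1,4}:  v_{1} + v_{4} = v_{2} + v_{6} ; sig = [2:1,1]
  P = {3,4}:  v_{3} + v_{4} = v_{8} + v_{9} ; sig = [2:1,1]
  P = {4,5}:  v_{4} + v_{5} = v_{1} + v_{8} ; sig = [2:1,1]
  P = {1,3}:  v_{1} + v_{3} = 2·v_{7} + v_{8} ; sig = [2:1,2]
  P = {2,5}:  v_{2} + v_{5} = 2·v_{1} + v_{7} ; sig = [2:1,2]
  P = {3,6}:  v_{3} + v_{6} = 2·v_{8} + v_{9} ; sig = [2:1,2]
  P = {5,6}:  v_{5} + v_{6} = v_{1} + 2·v_{8} ; sig = [2:1,2]
  P = {5,9}:  v_{5} + v_{9} = 2·v_{7} + v_{8} ; sig = [2:1,2]
  P = {2,3}:  v_{2} + v_{3} = 2·v_{7} ; sig = [2:2]
  P = {3,5}:  v_{3} + v_{5} = 3·v_{7} + 2·v_{8} ; sig = [2:2,3]
  P = {2,6,9}:  v_{2} + v_{6} + v_{9} = 0 ; sig = [3:]
  P = {1,7,8}:  v_{1} + v_{7} + v_{8} = v_{5} ; sig = [3:1]
  P = {7,8,9}:  v_{7} + v_{8} + v_{9} = v_{3} ; sig = [3:1]

Hence PRS(X_Σ) =
[[2:], [2:1], [2:1], [2:1], [2:1], [2:1,1], [2:1,1], [2:1,1], [2:1,2], [2:1,2], [2:1,2], [2:1,2], [2:1,2], [2:2], [2:2,3], [3:], [3:1], [3:1]]


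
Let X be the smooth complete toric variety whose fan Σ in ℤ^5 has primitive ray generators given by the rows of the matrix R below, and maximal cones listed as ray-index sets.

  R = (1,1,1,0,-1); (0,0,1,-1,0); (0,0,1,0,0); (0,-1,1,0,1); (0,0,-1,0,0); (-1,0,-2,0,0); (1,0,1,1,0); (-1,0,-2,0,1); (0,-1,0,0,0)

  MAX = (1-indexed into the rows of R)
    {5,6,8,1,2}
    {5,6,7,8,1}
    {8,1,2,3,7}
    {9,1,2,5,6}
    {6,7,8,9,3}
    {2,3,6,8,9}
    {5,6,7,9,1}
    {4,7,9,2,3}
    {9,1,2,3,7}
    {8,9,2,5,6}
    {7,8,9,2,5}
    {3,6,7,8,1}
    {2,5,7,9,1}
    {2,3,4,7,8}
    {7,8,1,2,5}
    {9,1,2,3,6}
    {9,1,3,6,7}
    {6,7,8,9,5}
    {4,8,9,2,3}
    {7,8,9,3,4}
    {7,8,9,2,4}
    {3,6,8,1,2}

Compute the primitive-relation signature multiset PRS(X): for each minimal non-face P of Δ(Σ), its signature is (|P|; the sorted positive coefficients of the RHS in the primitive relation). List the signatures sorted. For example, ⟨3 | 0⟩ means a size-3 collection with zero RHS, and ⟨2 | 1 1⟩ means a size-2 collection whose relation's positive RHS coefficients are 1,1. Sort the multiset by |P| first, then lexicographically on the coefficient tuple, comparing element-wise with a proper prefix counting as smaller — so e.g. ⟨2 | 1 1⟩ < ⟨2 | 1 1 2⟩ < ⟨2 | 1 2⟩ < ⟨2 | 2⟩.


The 7 primitive collections of Σ (r=9, n=5):

  P={3,5}:  v_{3} + v_{5} = 0  so sig = ⟨2 | 0⟩
  P={1,4}:  v_{1} + v_{4} = v_{2} + v_{7}  so sig = ⟨2 | 1 1⟩
  P={4,6}:  v_{4} + v_{6} = v_{3} + v_{8} + v_{9}  so sig = ⟨2 | 1 1 1⟩
  P={4,5}:  v_{4} + v_{5} = v_{2} + v_{7} + v_{8} + v_{9}  so sig = ⟨2 | 1 1 1 1⟩
  P={2,6,7}:  v_{2} + v_{6} + v_{7} = 0  so sig = ⟨3 | 0⟩
  P={1,8,9}:  v_{1} + v_{8} + v_{9} = v_{5}  so sig = ⟨3 | 1⟩
  P={2,3,7,8,9}:  v_{2} + v_{3} + v_{7} + v_{8} + v_{9} = v_{4}  so sig = ⟨5 | 1⟩

Hence PRS(X_Σ) =
[⟨2 | 0⟩, ⟨2 | 1 1⟩, ⟨2 | 1 1 1⟩, ⟨2 | 1 1 1 1⟩, ⟨3 | 0⟩, ⟨3 | 1⟩, ⟨5 | 1⟩]


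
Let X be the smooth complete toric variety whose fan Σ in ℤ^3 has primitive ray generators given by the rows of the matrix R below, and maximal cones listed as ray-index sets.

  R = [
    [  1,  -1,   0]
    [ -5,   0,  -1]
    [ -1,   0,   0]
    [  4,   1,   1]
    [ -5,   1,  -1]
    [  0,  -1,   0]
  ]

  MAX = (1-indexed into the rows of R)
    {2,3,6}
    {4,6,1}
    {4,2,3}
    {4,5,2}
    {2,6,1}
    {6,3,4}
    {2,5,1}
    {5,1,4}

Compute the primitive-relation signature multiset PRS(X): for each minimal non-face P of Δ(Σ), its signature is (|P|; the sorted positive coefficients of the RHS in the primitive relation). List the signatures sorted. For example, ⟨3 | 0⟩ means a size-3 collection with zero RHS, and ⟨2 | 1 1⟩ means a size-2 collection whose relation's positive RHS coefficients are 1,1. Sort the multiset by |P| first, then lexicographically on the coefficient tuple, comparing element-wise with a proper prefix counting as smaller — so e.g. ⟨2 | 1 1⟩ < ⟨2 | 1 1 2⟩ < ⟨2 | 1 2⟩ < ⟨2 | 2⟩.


The 5 primitive collections of Σ (r=6, n=3):

  P={1,3}:  v_{1} + v_{3} = v_{6} — sig = ⟨2 | 1⟩
  P={5,6}:  v_{5} + v_{6} = v_{2} — sig = ⟨2 | 1⟩
  P={3,5}:  v_{3} + v_{5} = 2·v_{2} + v_{4} — sig = ⟨2 | 1 2⟩
  P={1,2,4}:  v_{1} + v_{2} + v_{4} = 0 — sig = ⟨3 | 0⟩
  P={2,4,6}:  v_{2} + v_{4} + v_{6} = v_{3} — sig = ⟨3 | 1⟩

Hence PRS(X_Σ) =
{ ⟨2 | 1⟩ ×2,  ⟨2 | 1 2⟩,  ⟨3 | 0⟩,  ⟨3 | 1⟩ }


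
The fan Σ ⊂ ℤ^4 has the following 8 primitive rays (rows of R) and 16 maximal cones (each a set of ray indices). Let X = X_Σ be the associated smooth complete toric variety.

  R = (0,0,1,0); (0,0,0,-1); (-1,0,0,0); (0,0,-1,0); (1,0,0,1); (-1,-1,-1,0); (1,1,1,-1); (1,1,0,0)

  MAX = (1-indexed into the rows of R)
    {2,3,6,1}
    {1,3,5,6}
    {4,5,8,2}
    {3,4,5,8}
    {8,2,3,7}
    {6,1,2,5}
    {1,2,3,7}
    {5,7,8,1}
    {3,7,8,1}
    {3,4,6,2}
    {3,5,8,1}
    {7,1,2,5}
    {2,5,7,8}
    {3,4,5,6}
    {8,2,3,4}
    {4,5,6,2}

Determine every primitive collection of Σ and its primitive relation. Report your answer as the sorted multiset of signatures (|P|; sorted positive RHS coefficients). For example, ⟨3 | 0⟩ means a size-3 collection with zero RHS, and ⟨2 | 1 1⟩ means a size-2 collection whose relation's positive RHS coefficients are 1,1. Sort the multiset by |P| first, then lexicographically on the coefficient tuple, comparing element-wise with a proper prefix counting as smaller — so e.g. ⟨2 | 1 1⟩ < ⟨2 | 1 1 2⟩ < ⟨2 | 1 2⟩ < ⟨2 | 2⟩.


Primitive collections (7):

  {1,4}:  v_{1} + v_{4} = 0  →  sig = ⟨2 | 0⟩
  {6,7}:  v_{6} + v_{7} = v_{2}  →  sig = ⟨2 | 1⟩
  {6,8}:  v_{6} + v_{8} = v_{4}  →  sig = ⟨2 | 1⟩
  {4,7}:  v_{4} + v_{7} = v_{2} + v_{8}  →  sig = ⟨2 | 1 1⟩
  {2,3,5}:  v_{2} + v_{3} + v_{5} = 0  →  sig = ⟨3 | 0⟩
  {1,2,8}:  v_{1} + v_{2} + v_{8} = v_{7}  →  sig = ⟨3 | 1⟩
  {3,5,7}:  v_{3} + v_{5} + v_{7} = v_{1} + v_{8}  →  sig = ⟨3 | 1 1⟩

Hence PRS(X_Σ) =
    |P|=2: 4 collections, coeffs (), (1), (1), (1,1)
    |P|=3: 3 collections, coeffs (), (1), (1,1)


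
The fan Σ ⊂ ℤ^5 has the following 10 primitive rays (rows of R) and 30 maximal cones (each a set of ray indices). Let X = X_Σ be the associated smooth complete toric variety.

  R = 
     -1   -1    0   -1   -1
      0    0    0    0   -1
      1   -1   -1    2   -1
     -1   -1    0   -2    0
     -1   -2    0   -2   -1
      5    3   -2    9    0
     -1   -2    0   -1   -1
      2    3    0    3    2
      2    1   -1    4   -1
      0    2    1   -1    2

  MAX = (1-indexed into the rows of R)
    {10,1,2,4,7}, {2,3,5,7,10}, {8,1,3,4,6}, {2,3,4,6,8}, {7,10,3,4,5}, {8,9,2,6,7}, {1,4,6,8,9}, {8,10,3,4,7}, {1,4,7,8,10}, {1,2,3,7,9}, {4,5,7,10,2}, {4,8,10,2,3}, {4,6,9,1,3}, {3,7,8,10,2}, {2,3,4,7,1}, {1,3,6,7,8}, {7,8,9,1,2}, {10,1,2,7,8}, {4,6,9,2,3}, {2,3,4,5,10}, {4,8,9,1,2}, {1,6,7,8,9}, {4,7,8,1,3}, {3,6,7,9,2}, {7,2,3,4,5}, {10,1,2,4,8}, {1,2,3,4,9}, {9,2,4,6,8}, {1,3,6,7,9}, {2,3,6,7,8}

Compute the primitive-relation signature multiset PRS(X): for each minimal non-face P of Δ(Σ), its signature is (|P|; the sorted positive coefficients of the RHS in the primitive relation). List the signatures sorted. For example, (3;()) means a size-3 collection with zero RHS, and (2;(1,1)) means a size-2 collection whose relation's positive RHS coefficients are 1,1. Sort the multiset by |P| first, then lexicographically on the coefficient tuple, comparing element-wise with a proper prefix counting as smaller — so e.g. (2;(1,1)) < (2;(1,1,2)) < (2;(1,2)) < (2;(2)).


Δ(Σ) — 10 vertices, 14 min non-faces:

  {5,8}:  v_{5} + v_{8} = v_{3} + v_{10}  ⇒ sig = (2;(1,1))
  {5,9}:  v_{5} + v_{9} = v_{2} + v_{3}  ⇒ sig = (2;(1,1))
  {9,10}:  v_{9} + v_{10} = v_{2} + v_{8}  ⇒ sig = (2;(1,1))
  {1,5}:  v_{1} + v_{5} = v_{2} + v_{4} + v_{7}  ⇒ sig = (2;(1,1,1))
  {5,6}:  v_{5} + v_{6} = v_{2} + 2·v_{3} + v_{8}  ⇒ sig = (2;(1,1,2))
  {6,10}:  v_{6} + v_{10} = v_{2} + v_{3} + 2·v_{8}  ⇒ sig = (2;(1,1,2))
  {1,3,10}:  v_{1} + v_{3} + v_{10} = 0  ⇒ sig = (3;())
  {3,8,9}:  v_{3} + v_{8} + v_{9} = v_{6}  ⇒ sig = (3;(1))
  {4,7,9}:  v_{4} + v_{7} + v_{9} = v_{1} + v_{3}  ⇒ sig = (3;(1,1))
  {4,6,7}:  v_{4} + v_{6} + v_{7} = v_{1} + 2·v_{3} + v_{8}  ⇒ sig = (3;(1,1,2))
  {1,2,6}:  v_{1} + v_{2} + v_{6} = 2·v_{9}  ⇒ sig = (3;(2))
  {2,4,7,8}:  v_{2} + v_{4} + v_{7} + v_{8} = 0  ⇒ sig = (4;())
  {1,2,3,8}:  v_{1} + v_{2} + v_{3} + v_{8} = v_{9}  ⇒ sig = (4;(1))
  {2,3,4,7,10}:  v_{2} + v_{3} + v_{4} + v_{7} + v_{10} = v_{5}  ⇒ sig = (5;(1))

Sorted signature multiset PRS(X):
    (2;(1,1))
    (2;(1,1))
    (2;(1,1))
    (2;(1,1,1))
    (2;(1,1,2))
    (2;(1,1,2))
    (3;())
    (3;(1))
    (3;(1,1))
    (3;(1,1,2))
    (3;(2))
    (4;())
    (4;(1))
    (5;(1))


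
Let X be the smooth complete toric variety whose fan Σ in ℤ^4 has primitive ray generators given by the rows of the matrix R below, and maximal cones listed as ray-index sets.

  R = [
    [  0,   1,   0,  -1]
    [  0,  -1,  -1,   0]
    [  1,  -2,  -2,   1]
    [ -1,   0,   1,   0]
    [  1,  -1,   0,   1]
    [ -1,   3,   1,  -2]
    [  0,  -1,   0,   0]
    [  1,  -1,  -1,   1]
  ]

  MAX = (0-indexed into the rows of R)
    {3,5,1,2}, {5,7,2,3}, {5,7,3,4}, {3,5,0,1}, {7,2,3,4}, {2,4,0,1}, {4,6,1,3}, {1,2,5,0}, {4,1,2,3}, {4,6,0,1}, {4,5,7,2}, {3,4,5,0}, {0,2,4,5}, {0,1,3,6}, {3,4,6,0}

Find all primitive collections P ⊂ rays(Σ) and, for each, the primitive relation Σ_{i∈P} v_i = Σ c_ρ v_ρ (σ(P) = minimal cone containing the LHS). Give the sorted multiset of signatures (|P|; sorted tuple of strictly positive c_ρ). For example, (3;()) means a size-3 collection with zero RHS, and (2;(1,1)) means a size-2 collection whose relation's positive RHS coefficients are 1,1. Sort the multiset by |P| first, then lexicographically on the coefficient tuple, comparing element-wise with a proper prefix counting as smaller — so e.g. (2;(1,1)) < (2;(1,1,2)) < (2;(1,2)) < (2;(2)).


Σ has 9 primitive collections:

  P={1,7}:  v_{1} + v_{7} = v_{2}  so sig = (2;(1))
  P={6,7}:  v_{6} + v_{7} = v_{1} + v_{4}  so sig = (2;(1,1))
  P={0,7}:  v_{0} + v_{7} = v_{2} + v_{4} + v_{5}  so sig = (2;(1,1,1))
  P={2,6}:  v_{2} + v_{6} = 2·v_{1} + v_{4}  so sig = (2;(1,2))
  P={5,6}:  v_{5} + v_{6} = 2·v_{0} + v_{3}  so sig = (2;(1,2))
  P={0,2,3}:  v_{0} + v_{2} + v_{3} = v_{1}  so sig = (3;(1))
  P={1,4,5}:  v_{1} + v_{4} + v_{5} = v_{0}  so sig = (3;(1))
  P={2,3,4,5}:  v_{2} + v_{3} + v_{4} + v_{5} = 0  so sig = (4;())
  P={0,1,3,4}:  v_{0} + v_{1} + v_{3} + v_{4} = v_{6}  so sig = (4;(1))

so the primitive-relation signature multiset is
    (2;(1))
    (2;(1,1))
    (2;(1,1,1))
    (2;(1,2))
    (2;(1,2))
    (3;(1))
    (3;(1))
    (4;())
    (4;(1))


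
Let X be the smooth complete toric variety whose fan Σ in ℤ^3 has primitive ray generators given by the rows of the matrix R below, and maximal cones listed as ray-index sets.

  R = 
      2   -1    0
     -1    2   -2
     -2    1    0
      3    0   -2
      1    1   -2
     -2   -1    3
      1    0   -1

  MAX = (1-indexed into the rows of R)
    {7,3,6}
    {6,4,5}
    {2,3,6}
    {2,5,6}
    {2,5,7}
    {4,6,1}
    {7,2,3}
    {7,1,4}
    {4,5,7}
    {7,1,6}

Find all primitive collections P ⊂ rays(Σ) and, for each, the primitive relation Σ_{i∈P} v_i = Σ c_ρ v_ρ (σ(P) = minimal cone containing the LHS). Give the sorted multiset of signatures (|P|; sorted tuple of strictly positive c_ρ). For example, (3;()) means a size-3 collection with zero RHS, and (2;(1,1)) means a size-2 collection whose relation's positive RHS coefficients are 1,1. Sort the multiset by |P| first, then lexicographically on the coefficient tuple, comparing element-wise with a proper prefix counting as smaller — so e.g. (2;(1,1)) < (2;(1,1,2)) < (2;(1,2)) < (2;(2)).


Σ has 9 primitive collections:

  • {1,3}:  v_{1} + v_{3} = 0  →  sig = (2;())
  • {1,2}:  v_{1} + v_{2} = v_{5}  →  sig = (2;(1))
  • {1,5}:  v_{1} + v_{5} = v_{4}  →  sig = (2;(1))
  • {3,4}:  v_{3} + v_{4} = v_{5}  →  sig = (2;(1))
  • {3,5}:  v_{3} + v_{5} = v_{2}  →  sig = (2;(1))
  • {2,4}:  v_{2} + v_{4} = 2·v_{5}  →  sig = (2;(2))
  • {5,6,7}:  v_{5} + v_{6} + v_{7} = 0  →  sig = (3;())
  • {2,6,7}:  v_{2} + v_{6} + v_{7} = v_{3}  →  sig = (3;(1))
  • {4,6,7}:  v_{4} + v_{6} + v_{7} = v_{1}  →  sig = (3;(1))

Sorted signature multiset PRS(X):
{ (2;()),  (2;(1)) ×4,  (2;(2)),  (3;()),  (3;(1)) ×2 }
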